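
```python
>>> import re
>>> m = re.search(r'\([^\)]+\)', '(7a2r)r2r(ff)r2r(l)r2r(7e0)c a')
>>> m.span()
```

`search` walks the string left to right and returns the first match it finds.
The match spans [0:6] → '(7a2r)'.

(0, 6)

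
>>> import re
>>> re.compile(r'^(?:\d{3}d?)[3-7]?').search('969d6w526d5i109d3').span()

(0, 5)

Pattern: anchored at the start of the string; then exactly 3 of a digit, then optionally a literal 'd' (non-capturing group); then optionally a character in [3-7].
Unlike `match`, `search` isn't anchored — it looks for the pattern anywhere in the string.
The match spans [0:5] → '969d6'.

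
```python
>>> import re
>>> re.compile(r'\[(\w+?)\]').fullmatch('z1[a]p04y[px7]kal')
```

None

`re.fullmatch` requires the pattern to consume the entire string.
Here the string isn't matched end-to-end, so the call returns None.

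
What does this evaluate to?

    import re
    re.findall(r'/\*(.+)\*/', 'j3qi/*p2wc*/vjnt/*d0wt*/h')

['p2wc*/vjnt/*d0wt']

Walking the string: at [4:24] match '/*p2wc*/vjnt/*d0wt*/', group 1 = 'p2wc*/vjnt/*d0wt'.
One capturing group, so `findall` returns just the captured substring from the one match — 1 in all.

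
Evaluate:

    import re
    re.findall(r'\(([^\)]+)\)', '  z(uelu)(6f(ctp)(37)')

['uelu', '6f(ctp', '37']

Scanning left to right: at [3:9] match '(uelu)', group 1 = 'uelu'; at [9:17] match '(6f(ctp)', group 1 = '6f(ctp'; at [17:21] match '(37)', group 1 = '37'.
`findall` collects group 1 from each match (3 total).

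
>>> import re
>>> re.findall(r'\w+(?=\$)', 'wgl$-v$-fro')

Lookahead/lookbehind check context without consuming it, so the matched span excludes the asserted characters.
Scanning left to right: at [0:3] → 'wgl'; at [5:6] → 'v'.
With no groups in the pattern, `findall` gives back each whole match — 2 here.

['wgl', 'v']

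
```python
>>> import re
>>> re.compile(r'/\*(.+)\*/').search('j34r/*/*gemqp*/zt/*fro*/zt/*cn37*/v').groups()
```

('/*gemqp*/zt/*fro*/zt/*cn37',)

The match spans [4:34] → '/*/*gemqp*/zt/*fro*/zt/*cn37*/'.
Captured: group 1 = '/*gemqp*/zt/*fro*/zt/*cn37'.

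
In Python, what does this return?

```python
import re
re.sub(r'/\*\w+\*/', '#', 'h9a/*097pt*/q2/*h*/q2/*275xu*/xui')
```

Each match is replaced by '#'.

'h9a#q2#q2#xui'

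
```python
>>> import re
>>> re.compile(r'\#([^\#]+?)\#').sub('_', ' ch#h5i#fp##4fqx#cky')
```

' ch_fp#_cky'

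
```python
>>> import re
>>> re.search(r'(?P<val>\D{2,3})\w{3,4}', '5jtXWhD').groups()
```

Pattern: 2 to 3 of a non-digit (captured as 'val'); then 3 to 4 of a word character.
`re.search` tries every starting position until one works.
The match spans [1:7] → 'jtXWhD'.
Captured: group 1 = 'jtX'.

('jtX',)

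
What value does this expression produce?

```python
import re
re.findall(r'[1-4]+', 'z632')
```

Pattern: one or more of a character in [1-4].
Scanning left to right: at [2:4] → '32'.
With no groups in the pattern, `findall` gives back each whole match — 1 here.

['32']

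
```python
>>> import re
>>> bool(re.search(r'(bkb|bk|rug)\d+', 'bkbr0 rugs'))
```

False

`re.search` scans for the first position where the pattern succeeds.
Here no position works, so the call returns None, and `bool(None)` is False.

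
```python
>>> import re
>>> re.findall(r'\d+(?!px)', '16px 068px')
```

['1', '06']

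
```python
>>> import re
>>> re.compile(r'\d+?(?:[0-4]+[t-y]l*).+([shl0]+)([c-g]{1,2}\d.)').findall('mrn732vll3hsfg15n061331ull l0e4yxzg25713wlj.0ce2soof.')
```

The pattern matches one or more of a digit (lazy); then one or more of a character in [0-4], then a character in [t-y], then zero or more of a literal 'l' (non-capturing group); then one or more of any character; then one or more of one of [shl0] (captured); then 1 to 2 of a character in [c-g], then a digit, then any character (captured).
Matches: at [3:49] match '732vll3hsfg15n061331ull l0e4yxzg25713wlj.0ce2s', groups = ('0', 'ce2s').
Multiple groups make `findall` return tuples — one 2-tuple for the one match.

[('0', 'ce2s')]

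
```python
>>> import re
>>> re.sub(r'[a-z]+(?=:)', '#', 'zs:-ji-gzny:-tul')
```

The positive lookaround only admits positions where the adjacent text matches; those characters stay outside the span.
Matches: at [0:2] → 'zs'; at [7:11] → 'gzny'.
`sub` substitutes '#' at each match site.

'#:-ji-#:-tul'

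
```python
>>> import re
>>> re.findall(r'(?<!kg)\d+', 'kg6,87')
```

`(?!…)`/`(?<!…)` only lets a position through if the neighbouring text does NOT match; no characters are consumed.
Matches: at [4:6] → '87'.
With no groups in the pattern, `findall` gives back each whole match — 1 here.

['87']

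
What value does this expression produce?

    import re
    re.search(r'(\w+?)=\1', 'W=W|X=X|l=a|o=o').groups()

The match spans [0:3] → 'W=W'.
Captured: group 1 = 'W'.

('W',)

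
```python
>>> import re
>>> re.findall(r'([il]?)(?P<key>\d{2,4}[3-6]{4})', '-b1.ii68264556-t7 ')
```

[('i', '68264556')]

The pattern matches optionally one of [il] (captured); then 2 to 4 of a digit, then exactly 4 of a character in [3-6] (captured as 'key').
Scanning left to right: at [5:14] match 'i68264556', groups = ('i', '68264556').
With 2 capturing groups, `findall` returns a 2-tuple per match.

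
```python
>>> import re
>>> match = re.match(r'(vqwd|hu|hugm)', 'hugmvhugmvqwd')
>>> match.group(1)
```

'hu'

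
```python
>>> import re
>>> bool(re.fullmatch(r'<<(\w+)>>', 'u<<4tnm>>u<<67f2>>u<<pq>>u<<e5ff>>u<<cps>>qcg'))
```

False

`re.fullmatch` requires the pattern to consume the entire string.
Here the string isn't matched end-to-end, so the call returns None, and `bool(None)` is False.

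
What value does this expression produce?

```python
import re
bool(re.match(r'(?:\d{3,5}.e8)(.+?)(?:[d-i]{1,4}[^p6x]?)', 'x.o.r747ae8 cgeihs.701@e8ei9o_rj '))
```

False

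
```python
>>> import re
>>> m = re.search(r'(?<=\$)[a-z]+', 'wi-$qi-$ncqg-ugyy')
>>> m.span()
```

The `(?=…)`/`(?<=…)` assertion just peeks at neighbouring text; it doesn't advance the match position.
Unlike `match`, `search` isn't anchored — it looks for the pattern anywhere in the string.
The match spans [4:6] → 'qi'.

(4, 6)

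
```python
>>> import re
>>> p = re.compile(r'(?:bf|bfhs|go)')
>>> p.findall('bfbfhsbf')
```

Branches in `(...|...)` are attempted left-to-right; the first branch that allows the whole pattern to succeed is taken.
Matches: at [0:2] → 'bf'; at [2:4] → 'bf'; at [6:8] → 'bf'.
With no groups in the pattern, `findall` gives back each whole match — 3 here.

['bf', 'bf', 'bf']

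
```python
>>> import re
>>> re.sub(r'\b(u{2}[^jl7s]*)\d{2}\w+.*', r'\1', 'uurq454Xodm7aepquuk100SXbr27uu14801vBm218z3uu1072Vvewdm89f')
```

Pattern: a word boundary (`\b`, zero-width); then exactly 2 of a literal 'u', then zero or more of any character except [jl7s] (captured); then exactly 2 of a digit, then one or more of a word character, then zero or more of any character.
Matches: at [0:58] → 'uurq454Xodm7aepquuk100SXbr27uu14801vBm218z3uu1072Vvewdm89f'.
The replacement refers to a captured group, so each match is rewritten using its own captured text.

'uurq4'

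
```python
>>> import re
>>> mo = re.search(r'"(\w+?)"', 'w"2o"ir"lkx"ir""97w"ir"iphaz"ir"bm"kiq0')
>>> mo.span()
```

(1, 5)

The match spans [1:5] → '"2o"'.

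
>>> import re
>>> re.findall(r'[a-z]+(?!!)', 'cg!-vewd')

`(?!…)`/`(?<!…)` only lets a position through if the neighbouring text does NOT match; no characters are consumed.
Matches: at [0:1] → 'c'; at [4:8] → 'vewd'.
`findall` yields the raw match text (2 of them) because the pattern has no groups.

['c', 'vewd']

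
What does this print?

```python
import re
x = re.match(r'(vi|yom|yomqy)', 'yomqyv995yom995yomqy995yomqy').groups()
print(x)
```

Branches in `(...|...)` are attempted left-to-right; the first branch that allows the whole pattern to succeed is taken.
`match` is anchored at position 0; if the pattern doesn't fit there, it returns None.
The match spans [0:3] → 'yom'.
Captured: group 1 = 'yom'.

('yom',)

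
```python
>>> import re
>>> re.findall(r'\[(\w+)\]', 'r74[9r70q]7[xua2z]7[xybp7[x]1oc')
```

With a single group, `findall` returns only what that group captured — 3 items.

['9r70q', 'xua2z', 'x']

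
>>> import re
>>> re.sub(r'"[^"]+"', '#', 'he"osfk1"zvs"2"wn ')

Each match is replaced by '#'.

'he#zvs#wn '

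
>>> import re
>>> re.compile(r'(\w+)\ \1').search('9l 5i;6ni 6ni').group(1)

'6ni'

A backreference is literal: `\1` must see the identical characters the first group matched.
Unlike `match`, `search` isn't anchored — it looks for the pattern anywhere in the string.
The match spans [6:13] → '6ni 6ni'.
Captured: group 1 = '6ni'.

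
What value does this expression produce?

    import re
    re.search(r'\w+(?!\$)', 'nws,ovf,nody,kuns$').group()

`(?!…)`/`(?<!…)` only lets a position through if the neighbouring text does NOT match; no characters are consumed.
`search` walks the string left to right and returns the first match it finds.
The match spans [0:3] → 'nws'.

'nws'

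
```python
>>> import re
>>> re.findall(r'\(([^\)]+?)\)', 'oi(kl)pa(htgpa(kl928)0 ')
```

With a single group, `findall` returns only what that group captured — 2 items.

['kl', 'htgpa(kl928']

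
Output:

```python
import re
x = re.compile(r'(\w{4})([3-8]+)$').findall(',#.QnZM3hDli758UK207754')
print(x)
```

The pattern matches exactly 4 of a word character (captured); then one or more of a character in [3-8] (captured); then anchored at the end.
Matches: at [15:23] match 'UK207754', groups = ('UK20', '7754').
`findall` packs the 2 group values into a tuple for every match.

[('UK20', '7754')]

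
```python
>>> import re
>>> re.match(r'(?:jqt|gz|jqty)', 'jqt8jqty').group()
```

`match` is anchored at position 0; if the pattern doesn't fit there, it returns None.
The match spans [0:3] → 'jqt'.

'jqt'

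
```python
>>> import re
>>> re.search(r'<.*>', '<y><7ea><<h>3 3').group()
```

'<y><7ea><<h>'

`search` walks the string left to right and returns the first match it finds.
The match spans [0:12] → '<y><7ea><<h>'.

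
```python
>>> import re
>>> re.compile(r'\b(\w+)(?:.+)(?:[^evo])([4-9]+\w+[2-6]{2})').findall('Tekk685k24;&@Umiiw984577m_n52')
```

This matches a word boundary (`\b`, zero-width); then one or more of a word character (captured); then one or more of any character (non-capturing group); then any character except [evo] (non-capturing group); then one or more of a character in [4-9], then one or more of a word character, then exactly 2 of a character in [2-6] (captured).
2 groups means the one result is a tuple of 2 captured strings — 1 here.

[('Tekk685k24', '7m_n52')]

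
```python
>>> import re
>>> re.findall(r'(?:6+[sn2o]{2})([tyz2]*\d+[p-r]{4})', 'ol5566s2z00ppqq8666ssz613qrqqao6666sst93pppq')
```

This matches one or more of the literal '6', then exactly 2 of one of [sn2o] (non-capturing group); then zero or more of one of [tyz2], then one or more of a digit, then exactly 4 of a character in [p-r] (captured).
Walking the string: at [4:15] match '66s2z00ppqq', group 1 = 'z00ppqq'; at [16:29] match '666ssz613qrqq', group 1 = 'z613qrqq'; at [31:44] match '6666sst93pppq', group 1 = 't93pppq'.
Because there's exactly one group, `findall` drops the full match and keeps group 1 from each hit.

['z00ppqq', 'z613qrqq', 't93pppq']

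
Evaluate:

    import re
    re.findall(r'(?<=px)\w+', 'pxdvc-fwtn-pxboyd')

['dvc', 'boyd']

The positive lookaround only admits positions where the adjacent text matches; those characters stay outside the span.
`findall` yields the raw match text (2 of them) because the pattern has no groups.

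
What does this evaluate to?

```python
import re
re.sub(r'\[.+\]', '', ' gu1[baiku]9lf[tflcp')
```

' gu19lf[tflcp'

Matches: at [4:11] → '[baiku]'.
Every occurrence is swapped for ''.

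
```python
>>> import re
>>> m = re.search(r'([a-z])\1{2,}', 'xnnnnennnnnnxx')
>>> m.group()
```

The backreference `\1` re-matches whatever the first group consumed, character for character.
`re.search` scans for the first position where the pattern succeeds.
The match spans [1:5] → 'nnnn'.
Captured: group 1 = 'n'.

'nnnn'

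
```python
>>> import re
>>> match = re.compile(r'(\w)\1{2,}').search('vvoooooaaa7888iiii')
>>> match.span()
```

The backreference `\1` re-matches whatever the first group consumed, character for character.
Unlike `match`, `search` isn't anchored — it looks for the pattern anywhere in the string.
The match spans [2:7] → 'ooooo'.
Captured: group 1 = 'o'.

(2, 7)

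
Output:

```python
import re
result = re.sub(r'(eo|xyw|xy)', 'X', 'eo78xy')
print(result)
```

X78X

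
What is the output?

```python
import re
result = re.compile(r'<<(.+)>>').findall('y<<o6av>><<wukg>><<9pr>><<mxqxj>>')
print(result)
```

['o6av>><<wukg>><<9pr>><<mxqxj']

Walking the string: at [1:33] match '<<o6av>><<wukg>><<9pr>><<mxqxj>>', group 1 = 'o6av>><<wukg>><<9pr>><<mxqxj'.
Because there's exactly one group, `findall` drops the full match and keeps group 1 from the one hit.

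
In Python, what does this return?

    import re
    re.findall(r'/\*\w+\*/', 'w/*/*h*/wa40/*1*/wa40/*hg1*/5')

['/*h*/', '/*1*/', '/*hg1*/']

Matches: at [3:8] → '/*h*/'; at [12:17] → '/*1*/'; at [21:28] → '/*hg1*/'.
With no groups in the pattern, `findall` gives back each whole match — 3 here.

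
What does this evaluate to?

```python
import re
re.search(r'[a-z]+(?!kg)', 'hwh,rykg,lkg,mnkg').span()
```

(0, 3)

Because the assertion is negative and zero-width, positions next to the forbidden text are skipped.
The match spans [0:3] → 'hwh'.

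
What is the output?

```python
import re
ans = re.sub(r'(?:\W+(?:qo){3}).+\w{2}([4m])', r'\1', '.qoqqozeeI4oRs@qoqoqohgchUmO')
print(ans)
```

.qoqqozeeI4oRsmO

The pattern matches one or more of a non-word character, then the literal 'qo' repeated 3 times (non-capturing group); then one or more of any character, then exactly 2 of a word character; then one of [4m] (captured).
Matches: at [14:27] → '@qoqoqohgchUm'.
The replacement refers to a captured group, so each match is rewritten using its own captured text.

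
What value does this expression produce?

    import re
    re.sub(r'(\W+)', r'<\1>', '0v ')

'0v< >'

This matches one or more of a non-word character (captured).
Matches: at [2:3] → ' '.
`\1` in the replacement pulls in group 1's text for each match.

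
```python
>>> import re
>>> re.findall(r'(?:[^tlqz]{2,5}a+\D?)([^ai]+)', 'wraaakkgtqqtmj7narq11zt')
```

['kgtqqtmj7n']

This matches 2 to 5 of any character except [tlqz], then one or more of the literal 'a', then optionally a non-digit (non-capturing group); then one or more of any character except [ai] (captured).
Walking the string: at [0:16] match 'wraaakkgtqqtmj7n', group 1 = 'kgtqqtmj7n'.
Because there's exactly one group, `findall` drops the full match and keeps group 1 from the one hit.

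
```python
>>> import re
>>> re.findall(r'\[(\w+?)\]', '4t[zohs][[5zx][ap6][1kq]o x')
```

`findall` collects group 1 from each match (4 total).

['zohs', '5zx', 'ap6', '1kq']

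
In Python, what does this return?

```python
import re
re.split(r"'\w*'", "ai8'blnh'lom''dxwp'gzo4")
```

['ai8', 'lom', "dxwp'gzo4"]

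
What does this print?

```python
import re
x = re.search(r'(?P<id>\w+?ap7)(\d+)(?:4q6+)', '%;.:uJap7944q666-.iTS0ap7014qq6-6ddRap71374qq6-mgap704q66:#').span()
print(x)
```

The match spans [4:16] → 'uJap7944q666'.

(4, 16)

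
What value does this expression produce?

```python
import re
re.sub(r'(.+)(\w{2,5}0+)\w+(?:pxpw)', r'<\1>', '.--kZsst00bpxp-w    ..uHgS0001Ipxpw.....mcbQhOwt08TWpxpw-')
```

The pattern matches one or more of any character (captured); then 2 to 5 of a word character, then one or more of the literal '0' (captured); then one or more of a word character; then the literal 'px', then the literal 'pw' (non-capturing group).
`\1` in the replacement pulls in group 1's text for each match.

'<.--kZsst00bpxp-w    ..uHgS0001Ipxpw.....mcbQhO>-'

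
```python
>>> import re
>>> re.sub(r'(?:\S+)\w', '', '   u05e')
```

'   '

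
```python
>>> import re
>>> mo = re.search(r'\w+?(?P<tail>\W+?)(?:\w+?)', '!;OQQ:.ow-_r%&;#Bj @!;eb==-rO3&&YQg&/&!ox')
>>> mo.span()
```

(2, 8)

The match spans [2:8] → 'OQQ:.o'.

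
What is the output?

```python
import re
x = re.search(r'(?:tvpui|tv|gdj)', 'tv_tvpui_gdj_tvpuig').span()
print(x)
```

The match spans [0:2] → 'tv'.

(0, 2)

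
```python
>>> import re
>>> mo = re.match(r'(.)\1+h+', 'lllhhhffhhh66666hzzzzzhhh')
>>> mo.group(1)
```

After group 1 captures some text, `\1` only succeeds where that same text appears again.
`re.match` won't scan ahead — the pattern has to work from the very first character.
The match spans [0:6] → 'lllhhh'.
Captured: group 1 = 'l'.

'l'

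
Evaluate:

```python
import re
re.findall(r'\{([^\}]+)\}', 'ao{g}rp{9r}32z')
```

['g', '9r']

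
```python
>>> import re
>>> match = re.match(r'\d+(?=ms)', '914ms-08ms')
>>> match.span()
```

(0, 3)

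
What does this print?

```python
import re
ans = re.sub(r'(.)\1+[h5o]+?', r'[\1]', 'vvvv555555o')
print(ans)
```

[v][5]

After group 1 captures some text, `\1` only succeeds where that same text appears again.
`\1` in the replacement pulls in group 1's text for each match.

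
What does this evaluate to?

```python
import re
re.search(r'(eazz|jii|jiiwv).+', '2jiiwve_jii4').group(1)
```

'jii'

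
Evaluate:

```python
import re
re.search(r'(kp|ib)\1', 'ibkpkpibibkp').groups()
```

('kp',)

A backreference is literal: `\1` must see the identical characters the first group matched.
`search` walks the string left to right and returns the first match it finds.
The match spans [2:6] → 'kpkp'.
Captured: group 1 = 'kp'.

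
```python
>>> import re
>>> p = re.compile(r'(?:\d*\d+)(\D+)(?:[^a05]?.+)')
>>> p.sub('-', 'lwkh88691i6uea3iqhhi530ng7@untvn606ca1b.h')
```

The pattern matches zero or more of a digit, then one or more of a digit (non-capturing group); then one or more of a non-digit (captured); then optionally any character except [a05], then one or more of any character (non-capturing group).
Matches: at [4:41] → '88691i6uea3iqhhi530ng7@untvn606ca1b.h'.
Every occurrence is swapped for '-'.

'lwkh-'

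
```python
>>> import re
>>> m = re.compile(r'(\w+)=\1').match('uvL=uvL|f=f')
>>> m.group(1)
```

'uvL'

The match spans [0:7] → 'uvL=uvL'.
Captured: group 1 = 'uvL'.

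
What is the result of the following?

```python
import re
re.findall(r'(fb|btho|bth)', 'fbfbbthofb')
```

['fb', 'fb', 'btho', 'fb']

Alternation isn't longest-match — the leftmost alternative that fits at this position is chosen.
Walking the string: at [0:2] match 'fb', group 1 = 'fb'; at [2:4] match 'fb', group 1 = 'fb'; at [4:8] match 'btho', group 1 = 'btho'; at [8:10] match 'fb', group 1 = 'fb'.
With a single group, `findall` returns only what that group captured — 4 items.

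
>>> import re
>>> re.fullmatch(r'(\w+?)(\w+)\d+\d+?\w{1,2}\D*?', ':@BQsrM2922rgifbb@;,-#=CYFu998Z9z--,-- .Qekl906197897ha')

The pattern matches one or more of a word character (lazy) (captured); then one or more of a word character (captured); then one or more of a digit, then one or more of a digit (lazy), then 1 to 2 of a word character; then zero or more of a non-digit (lazy).
`fullmatch` succeeds only if the pattern covers the string from start to end.
Here there's no way to consume every character, so the call returns None.

None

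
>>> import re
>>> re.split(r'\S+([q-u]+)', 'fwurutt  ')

Because the pattern has a capturing group, `split` also inserts each captured text between the pieces.

['', 't', '  ']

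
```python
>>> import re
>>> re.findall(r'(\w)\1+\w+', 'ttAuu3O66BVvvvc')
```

`\1` has to match the exact text group 1 already captured.
Walking the string: at [0:15] match 'ttAuu3O66BVvvvc', group 1 = 't'.
One capturing group, so `findall` returns just the captured substring from the one match — 1 in all.

['t']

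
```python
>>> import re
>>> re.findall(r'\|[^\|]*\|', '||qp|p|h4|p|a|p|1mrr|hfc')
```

Walking the string: at [0:2] → '||'; at [4:7] → '|p|'; at [9:12] → '|p|'; at [13:16] → '|p|'.
No capturing groups, so `findall` returns the 4 full match strings.

['||', '|p|', '|p|', '|p|']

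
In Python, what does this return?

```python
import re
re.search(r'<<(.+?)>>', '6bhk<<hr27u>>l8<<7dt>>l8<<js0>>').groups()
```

With the lazy modifier that quantifier settles for the fewest repetitions that let the rest of the pattern succeed (the atoms after it are unaffected and can still be greedy).
`search` walks the string left to right and returns the first match it finds.
The match spans [4:13] → '<<hr27u>>'.
Captured: group 1 = 'hr27u'.

('hr27u',)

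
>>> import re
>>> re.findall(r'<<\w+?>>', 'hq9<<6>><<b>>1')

['<<6>>', '<<b>>']

Walking the string: at [3:8] → '<<6>>'; at [8:13] → '<<b>>'.
No capturing groups, so `findall` returns the 2 full match strings.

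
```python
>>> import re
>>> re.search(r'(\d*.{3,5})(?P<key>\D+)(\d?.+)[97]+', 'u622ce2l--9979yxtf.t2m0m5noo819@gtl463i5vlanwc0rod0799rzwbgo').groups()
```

('u622c', 'e', '2l--9979yxtf.t2m0m5noo819@gtl463i5vlanwc0rod079')

The pattern matches zero or more of a digit, then 3 to 5 of any character (captured); then one or more of a non-digit (captured as 'key'); then optionally a digit, then one or more of any character (captured); then one or more of one of [97].
`re.search` scans for the first position where the pattern succeeds.
The match spans [0:54] → 'u622ce2l--9979yxtf.t2m0m5noo819@gtl463i5vlanwc0rod0799'.
Captured: group 1 = 'u622c', group 2 = 'e', group 3 = '2l--9979yxtf.t2m0m5noo819@gtl463i5vlanwc0rod079'.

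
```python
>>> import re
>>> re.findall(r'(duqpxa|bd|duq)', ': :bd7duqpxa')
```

['bd', 'duqpxa']

Alternation isn't longest-match — the leftmost alternative that fits at this position is chosen.
Scanning left to right: at [3:5] match 'bd', group 1 = 'bd'; at [6:12] match 'duqpxa', group 1 = 'duqpxa'.
`findall` collects group 1 from each match (2 total).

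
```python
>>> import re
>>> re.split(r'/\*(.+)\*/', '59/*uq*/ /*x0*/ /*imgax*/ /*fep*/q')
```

['59', 'uq*/ /*x0*/ /*imgax*/ /*fep', 'q']

Matches to split on: at [2:33] → '/*uq*/ /*x0*/ /*imgax*/ /*fep*/'.
Because the pattern has a capturing group, `split` also inserts each captured text between the pieces.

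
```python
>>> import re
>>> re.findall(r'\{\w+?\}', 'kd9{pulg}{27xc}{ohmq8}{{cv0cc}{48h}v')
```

['{pulg}', '{27xc}', '{ohmq8}', '{cv0cc}', '{48h}']

Matches: at [3:9] → '{pulg}'; at [9:15] → '{27xc}'; at [15:22] → '{ohmq8}'; at [23:30] → '{cv0cc}'; at [30:35] → '{48h}'.
Since nothing is captured, `findall` lists the 5 matched substrings directly.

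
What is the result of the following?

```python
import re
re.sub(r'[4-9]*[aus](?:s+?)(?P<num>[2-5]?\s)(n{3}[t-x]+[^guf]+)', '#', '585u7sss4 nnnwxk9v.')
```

This matches zero or more of a character in [4-9], then one of [aus]; then one or more of a literal 's' (lazy) (non-capturing group); then optionally a character in [2-5], then whitespace (captured as 'num'); then exactly 3 of the literal 'n', then one or more of a character in [t-x], then one or more of any character except [guf] (captured).
Matches: at [4:19] → '7sss4 nnnwxk9v.'.
Each match is replaced by '#'.

'585u#'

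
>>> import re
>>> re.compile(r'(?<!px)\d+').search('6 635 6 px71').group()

'6'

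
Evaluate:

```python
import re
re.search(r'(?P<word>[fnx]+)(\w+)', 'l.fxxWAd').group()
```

The pattern matches one or more of one of [fnx] (captured as 'word'); then one or more of a word character (captured).
`re.search` scans for the first position where the pattern succeeds.
The match spans [2:8] → 'fxxWAd'.
Captured: group 1 = 'fxx', group 2 = 'WAd'.

'fxxWAd'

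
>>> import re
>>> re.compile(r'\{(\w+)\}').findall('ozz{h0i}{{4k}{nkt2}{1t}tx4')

['h0i', '4k', 'nkt2', '1t']

Matches: at [3:8] match '{h0i}', group 1 = 'h0i'; at [9:13] match '{4k}', group 1 = '4k'; at [13:19] match '{nkt2}', group 1 = 'nkt2'; at [19:23] match '{1t}', group 1 = '1t'.
One capturing group, so `findall` returns just the captured substring from each match — 4 in all.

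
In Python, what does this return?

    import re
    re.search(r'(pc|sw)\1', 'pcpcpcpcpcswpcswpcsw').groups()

('pc',)

`\1` is not a pattern — it's the concrete string captured by group 1, re-applied verbatim.
`search` walks the string left to right and returns the first match it finds.
The match spans [0:4] → 'pcpc'.
Captured: group 1 = 'pc'.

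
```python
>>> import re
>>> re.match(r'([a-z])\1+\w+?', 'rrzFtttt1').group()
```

After group 1 captures some text, `\1` only succeeds where that same text appears again.
`match` is anchored at position 0; if the pattern doesn't fit there, it returns None.
The match spans [0:3] → 'rrz'.
Captured: group 1 = 'r'.

'rrz'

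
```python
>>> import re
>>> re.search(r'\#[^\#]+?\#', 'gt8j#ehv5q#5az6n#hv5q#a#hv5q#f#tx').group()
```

'#ehv5q#'

`re.search` tries every starting position until one works.
The match spans [4:11] → '#ehv5q#'.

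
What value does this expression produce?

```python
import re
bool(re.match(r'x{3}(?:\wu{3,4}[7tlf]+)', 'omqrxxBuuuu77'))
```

With `match`, the pattern is implicitly anchored at the beginning.
Here position 0 doesn't satisfy it, so the call returns None, and `bool(None)` is False.

False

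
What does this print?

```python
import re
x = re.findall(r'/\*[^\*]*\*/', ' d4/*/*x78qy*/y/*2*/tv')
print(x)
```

['/*x78qy*/', '/*2*/']

`findall` yields the raw match text (2 of them) because the pattern has no groups.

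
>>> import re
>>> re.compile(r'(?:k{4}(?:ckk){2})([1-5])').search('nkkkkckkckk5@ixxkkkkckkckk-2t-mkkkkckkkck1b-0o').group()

The pattern matches exactly 4 of a literal 'k', then the literal 'ckk' repeated 2 times (non-capturing group); then a character in [1-5] (captured).
The match spans [1:12] → 'kkkkckkckk5'.

'kkkkckkckk5'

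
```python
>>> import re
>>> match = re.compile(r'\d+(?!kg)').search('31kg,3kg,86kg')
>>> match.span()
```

(0, 1)

Because the assertion is negative and zero-width, positions next to the forbidden text are skipped.
`search` walks the string left to right and returns the first match it finds.
The match spans [0:1] → '3'.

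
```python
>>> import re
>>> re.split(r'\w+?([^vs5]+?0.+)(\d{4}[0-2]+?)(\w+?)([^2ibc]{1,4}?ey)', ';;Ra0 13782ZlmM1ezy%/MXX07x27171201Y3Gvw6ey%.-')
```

[';;', 'a0 13782ZlmM1ezy%/MXX07x271', '71201', 'Y3', 'Gvw6ey', '%.-']

The pattern matches one or more of a word character (lazy); then one or more of any character except [vs5] (lazy), then a literal '0', then one or more of any character (captured); then exactly 4 of a digit, then one or more of a character in [0-2] (lazy) (captured); then one or more of a word character (lazy) (captured); then 1 to 4 of any character except [2ibc] (lazy), then the literal 'ey' (captured).
The `?` after the quantifier makes it lazy — it takes as little as possible before letting the rest of the pattern try.
Matches to split on: at [2:43] → 'Ra0 13782ZlmM1ezy%/MXX07x27171201Y3Gvw6ey'.
The group in the pattern means `split` returns the separators' captures alongside the pieces.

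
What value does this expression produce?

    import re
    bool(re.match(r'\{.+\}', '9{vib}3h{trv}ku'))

False

`re.match` won't scan ahead — the pattern has to work from the very first character.
Here position 0 doesn't satisfy it, so the call returns None, and `bool(None)` is False.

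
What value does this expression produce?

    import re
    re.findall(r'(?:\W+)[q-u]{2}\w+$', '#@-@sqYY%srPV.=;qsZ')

Since nothing is captured, `findall` lists the 1 matched substring directly.

['.=;qsZ']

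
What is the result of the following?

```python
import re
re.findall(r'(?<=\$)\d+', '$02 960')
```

['02']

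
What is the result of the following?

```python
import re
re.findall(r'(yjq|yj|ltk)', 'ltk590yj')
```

Scanning left to right: at [0:3] match 'ltk', group 1 = 'ltk'; at [6:8] match 'yj', group 1 = 'yj'.
One capturing group, so `findall` returns just the captured substring from each match — 2 in all.

['ltk', 'yj']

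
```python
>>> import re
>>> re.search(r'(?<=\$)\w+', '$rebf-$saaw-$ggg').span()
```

(1, 5)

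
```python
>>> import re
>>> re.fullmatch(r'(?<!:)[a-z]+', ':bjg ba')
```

`re.fullmatch` is like wrapping the pattern in `^…$` (in single-line mode).
Here the string isn't matched end-to-end, so the call returns None.

None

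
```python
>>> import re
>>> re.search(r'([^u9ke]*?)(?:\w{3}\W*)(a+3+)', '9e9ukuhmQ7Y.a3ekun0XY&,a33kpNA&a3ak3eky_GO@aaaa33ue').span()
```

The match spans [6:14] → 'hmQ7Y.a3'.

(6, 14)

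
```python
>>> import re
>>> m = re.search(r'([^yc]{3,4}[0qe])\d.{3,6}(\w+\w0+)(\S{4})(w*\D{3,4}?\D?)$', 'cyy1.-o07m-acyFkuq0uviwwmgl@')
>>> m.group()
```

'1.-o07m-acyFkuq0uviwwmgl@'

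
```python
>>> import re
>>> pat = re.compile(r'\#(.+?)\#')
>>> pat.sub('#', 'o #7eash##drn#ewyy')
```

'o ##ewyy'

A `+?`/`*?`/`{m,n}?` starts at its minimum and grows only as far as needed for what follows to match.
Matches: at [2:9] → '#7eash#'; at [9:14] → '#drn#'.
Each match is replaced by '#'.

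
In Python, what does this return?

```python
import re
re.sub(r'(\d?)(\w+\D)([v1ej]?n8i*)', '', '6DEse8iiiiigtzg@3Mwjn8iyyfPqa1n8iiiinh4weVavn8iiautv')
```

'6DEse8iiiiigtzg@autv'

This matches optionally a digit (captured); then one or more of a word character, then a non-digit (captured); then optionally one of [v1ej], then the literal 'n8', then zero or more of a literal 'i' (captured).
Matches: at [16:48] → '3Mwjn8iyyfPqa1n8iiiinh4weVavn8ii'.
`sub` substitutes '' at each match site.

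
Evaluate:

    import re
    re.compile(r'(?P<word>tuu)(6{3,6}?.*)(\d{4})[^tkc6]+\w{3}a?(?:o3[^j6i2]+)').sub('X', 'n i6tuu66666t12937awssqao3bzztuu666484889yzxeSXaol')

'n i6X666484889yzxeSXaol'

This matches the literal 'tu', then a literal 'u' (captured as 'word'); then 3 to 6 of a literal '6' (lazy), then zero or more of any character (captured); then exactly 4 of a digit (captured); then one or more of any character except [tkc6]; then exactly 3 of a word character, then optionally a literal 'a'; then the literal 'o3', then one or more of any character except [j6i2] (non-capturing group).
Every occurrence is swapped for 'X'.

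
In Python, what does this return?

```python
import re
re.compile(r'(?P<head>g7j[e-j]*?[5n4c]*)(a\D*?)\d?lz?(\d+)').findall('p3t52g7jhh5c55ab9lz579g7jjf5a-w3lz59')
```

Pattern: the literal 'g7j', then zero or more of a character in [e-j] (lazy), then zero or more of one of [5n4c] (captured as 'head'); then a literal 'a', then zero or more of a non-digit (lazy) (captured); then optionally a digit, then the literal 'l', then optionally the literal 'z'; then one or more of a digit (captured).
Walking the string: at [5:22] match 'g7jhh5c55ab9lz579', groups = ('g7jhh5c55', 'ab', '579'); at [22:36] match 'g7jjf5a-w3lz59', groups = ('g7jjf5', 'a-w', '59').
`findall` packs the 3 group values into a tuple for every match.

[('g7jhh5c55', 'ab', '579'), ('g7jjf5', 'a-w', '59')]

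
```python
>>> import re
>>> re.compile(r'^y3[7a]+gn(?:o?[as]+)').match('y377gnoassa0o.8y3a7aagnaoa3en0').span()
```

(0, 11)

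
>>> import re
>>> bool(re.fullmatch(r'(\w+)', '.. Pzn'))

False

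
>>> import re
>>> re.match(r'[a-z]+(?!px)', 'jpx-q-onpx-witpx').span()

(0, 3)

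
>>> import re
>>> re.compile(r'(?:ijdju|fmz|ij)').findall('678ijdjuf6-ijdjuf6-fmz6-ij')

['ijdju', 'ijdju', 'fmz', 'ij']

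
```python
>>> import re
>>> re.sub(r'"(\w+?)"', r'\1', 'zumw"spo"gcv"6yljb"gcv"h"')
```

Matches: at [4:9] → '"spo"'; at [12:19] → '"6yljb"'; at [22:25] → '"h"'.
The replacement refers to a captured group, so each match is rewritten using its own captured text.

'zumwspogcv6yljbgcvh'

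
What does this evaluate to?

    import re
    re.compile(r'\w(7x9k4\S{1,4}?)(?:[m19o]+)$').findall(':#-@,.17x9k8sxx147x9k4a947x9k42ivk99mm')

['7x9k42ivk']

Pattern: a word character; then the literal '7x9', then the literal 'k4', then 1 to 4 of a non-whitespace character (lazy) (captured); then one or more of one of [m19o] (non-capturing group); then anchored at the end.
Walking the string: at [24:38] match '47x9k42ivk99mm', group 1 = '7x9k42ivk'.
With a single group, `findall` returns only what that group captured — 1 item.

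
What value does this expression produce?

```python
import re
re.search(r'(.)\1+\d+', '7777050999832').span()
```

(0, 13)

A backreference is literal: `\1` must see the identical characters the first group matched.
The match spans [0:13] → '7777050999832'.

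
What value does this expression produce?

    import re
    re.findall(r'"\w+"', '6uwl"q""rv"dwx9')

Matches: at [4:7] → '"q"'; at [7:11] → '"rv"'.
`findall` yields the raw match text (2 of them) because the pattern has no groups.

['"q"', '"rv"']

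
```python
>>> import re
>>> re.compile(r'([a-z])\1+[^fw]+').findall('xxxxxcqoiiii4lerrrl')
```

['x']

After group 1 captures some text, `\1` only succeeds where that same text appears again.
Scanning left to right: at [0:19] match 'xxxxxcqoiiii4lerrrl', group 1 = 'x'.
Because there's exactly one group, `findall` drops the full match and keeps group 1 from the one hit.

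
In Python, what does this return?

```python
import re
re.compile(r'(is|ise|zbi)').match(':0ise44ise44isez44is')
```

None

`re.match` only tries the pattern at the start of the string.
Here position 0 doesn't satisfy it, so the call returns None.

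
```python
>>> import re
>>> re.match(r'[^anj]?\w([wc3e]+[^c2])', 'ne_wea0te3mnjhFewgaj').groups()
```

('e_',)

The match spans [0:3] → 'ne_'.
Captured: group 1 = 'e_'.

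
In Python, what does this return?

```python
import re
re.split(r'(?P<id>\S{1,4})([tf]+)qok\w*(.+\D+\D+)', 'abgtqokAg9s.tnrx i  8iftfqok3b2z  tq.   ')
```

This matches 1 to 4 of a non-whitespace character (captured as 'id'); then one or more of one of [tf] (captured); then the literal 'qok', then zero or more of a word character; then one or more of any character, then one or more of a non-digit, then one or more of a non-digit (captured).
Matches to split on: at [0:40] → 'abgtqokAg9s.tnrx i  8iftfqok3b2z  tq.   '.
With a capturing group present, the delimiter's captured portion is kept in the result list.

['', 'abg', 't', '.tnrx i  8iftfqok3b2z  tq.   ', '']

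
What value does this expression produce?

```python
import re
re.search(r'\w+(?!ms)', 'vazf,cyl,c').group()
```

'vazf'

`(?!…)`/`(?<!…)` only lets a position through if the neighbouring text does NOT match; no characters are consumed.
The match spans [0:4] → 'vazf'.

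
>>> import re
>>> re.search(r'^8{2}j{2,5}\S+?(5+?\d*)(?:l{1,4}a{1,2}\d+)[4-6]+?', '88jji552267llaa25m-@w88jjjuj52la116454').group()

The pattern matches anchored at the start of the string; then exactly 2 of a literal '8', then 2 to 5 of a literal 'j', then one or more of a non-whitespace character (lazy); then one or more of a literal '5' (lazy), then zero or more of a digit (captured); then 1 to 4 of a literal 'l', then 1 to 2 of the literal 'a', then one or more of a digit (non-capturing group); then one or more of a character in [4-6] (lazy).
With the lazy modifier that quantifier settles for the fewest repetitions that let the rest of the pattern succeed (the atoms after it are unaffected and can still be greedy).
Unlike `match`, `search` isn't anchored — it looks for the pattern anywhere in the string.
The match spans [0:17] → '88jji552267llaa25'.
Captured: group 1 = '552267'.

'88jji552267llaa25'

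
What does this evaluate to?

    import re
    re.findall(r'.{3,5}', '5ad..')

['5ad..']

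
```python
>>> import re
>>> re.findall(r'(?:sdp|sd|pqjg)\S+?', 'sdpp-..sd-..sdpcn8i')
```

['sdpp', 'sd-', 'sdpc']

The regex engine tests alternatives in the order written; an earlier branch that matches wins even if a later one would match more.
No capturing groups, so `findall` returns the 3 full match strings.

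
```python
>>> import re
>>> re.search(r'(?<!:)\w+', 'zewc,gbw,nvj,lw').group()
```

The negative lookaround is zero-width — it rules out positions where the adjacent text would match, without consuming anything.
Unlike `match`, `search` isn't anchored — it looks for the pattern anywhere in the string.
The match spans [0:4] → 'zewc'.

'zewc'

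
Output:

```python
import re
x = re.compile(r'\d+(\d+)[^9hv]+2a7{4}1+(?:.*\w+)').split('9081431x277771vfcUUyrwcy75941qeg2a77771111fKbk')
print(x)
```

The pattern matches one or more of a digit; then one or more of a digit (captured); then one or more of any character except [9hv]; then the literal '2a', then exactly 4 of the literal '7', then one or more of the literal '1'; then zero or more of any character, then one or more of a word character (non-capturing group).
Matches to split on: at [24:46] → '75941qeg2a77771111fKbk'.
With a capturing group present, the delimiter's captured portion is kept in the result list.

['9081431x277771vfcUUyrwcy', '1', '']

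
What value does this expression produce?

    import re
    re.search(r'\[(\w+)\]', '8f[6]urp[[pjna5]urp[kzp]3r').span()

(2, 5)

`re.search` tries every starting position until one works.
The match spans [2:5] → '[6]'.
Captured: group 1 = '6'.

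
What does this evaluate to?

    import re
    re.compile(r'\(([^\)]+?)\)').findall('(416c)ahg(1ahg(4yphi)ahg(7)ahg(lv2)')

['416c', '1ahg(4yphi', '7', 'lv2']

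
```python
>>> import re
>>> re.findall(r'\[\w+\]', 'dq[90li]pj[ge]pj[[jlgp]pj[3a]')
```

['[90li]', '[ge]', '[jlgp]', '[3a]']

Matches: at [2:8] → '[90li]'; at [10:14] → '[ge]'; at [17:23] → '[jlgp]'; at [25:29] → '[3a]'.
Since nothing is captured, `findall` lists the 4 matched substrings directly.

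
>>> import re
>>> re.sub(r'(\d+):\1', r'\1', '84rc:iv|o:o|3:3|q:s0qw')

'84rc:iv|o:o|3|q:s0qw'

The backreference `\1` re-matches whatever the first group consumed, character for character.
Matches: at [12:15] → '3:3'.
Each match is replaced using the text its own group 1 captured.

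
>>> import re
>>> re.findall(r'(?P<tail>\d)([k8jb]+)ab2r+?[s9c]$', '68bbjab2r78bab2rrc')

[('7', '8b')]

The pattern matches a digit (captured as 'tail'); then one or more of one of [k8jb] (captured); then the literal 'ab2', then one or more of the literal 'r' (lazy), then one of [s9c]; then anchored at the end.
Walking the string: at [9:18] match '78bab2rrc', groups = ('7', '8b').
With 2 capturing groups, `findall` returns a 2-tuple per match.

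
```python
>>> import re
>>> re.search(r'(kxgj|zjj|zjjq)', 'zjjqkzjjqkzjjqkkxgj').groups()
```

('zjj',)

Alternation isn't longest-match — the leftmost alternative that fits at this position is chosen.
`re.search` scans for the first position where the pattern succeeds.
The match spans [0:3] → 'zjj'.
Captured: group 1 = 'zjj'.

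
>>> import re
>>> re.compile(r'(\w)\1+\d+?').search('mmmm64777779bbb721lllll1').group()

'mmmm6'

`\1` is not a pattern — it's the concrete string captured by group 1, re-applied verbatim.
`re.search` scans for the first position where the pattern succeeds.
The match spans [0:5] → 'mmmm6'.
Captured: group 1 = 'm'.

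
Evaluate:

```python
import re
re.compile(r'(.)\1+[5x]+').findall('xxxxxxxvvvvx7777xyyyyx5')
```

['x', 'v', '7', 'y']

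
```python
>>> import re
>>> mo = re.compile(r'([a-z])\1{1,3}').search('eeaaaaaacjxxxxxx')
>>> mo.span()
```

(0, 2)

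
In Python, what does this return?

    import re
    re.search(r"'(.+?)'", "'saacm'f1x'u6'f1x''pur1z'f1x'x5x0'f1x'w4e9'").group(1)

'saacm'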